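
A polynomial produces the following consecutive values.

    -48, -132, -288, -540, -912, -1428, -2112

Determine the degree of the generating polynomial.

Δ: -84, -156, -252, -372, -516, -684
Δ²: -72, -96, -120, -144, -168
Δ³: -24, -24, -24, -24
The third differences are constant, so the polynomial has degree 3.

3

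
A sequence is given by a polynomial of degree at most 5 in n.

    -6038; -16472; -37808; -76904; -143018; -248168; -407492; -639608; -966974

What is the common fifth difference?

-360

First differences: -10434, -21336, -39096, -66114, -105150, -159324, -232116, -327366
Second differences: -10902, -17760, -27018, -39036, -54174, -72792, -95250
Third differences: -6858, -9258, -12018, -15138, -18618, -22458
Fourth differences: -2400, -2760, -3120, -3480, -3840
Fifth differences: -360, -360, -360, -360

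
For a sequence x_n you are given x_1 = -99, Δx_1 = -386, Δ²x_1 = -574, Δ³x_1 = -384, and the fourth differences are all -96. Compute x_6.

-12089

Build the table forward from the leading diagonal:
D4: -96, -96, -96, -96, -96, -96
D3: -384, -480, -576, -672, -768, -864
D2: -574, -958, -1438, -2014, -2686, -3454
D1: -386, -960, -1918, -3356, -5370, -8056
x: -99, -485, -1445, -3363, -6719, -12089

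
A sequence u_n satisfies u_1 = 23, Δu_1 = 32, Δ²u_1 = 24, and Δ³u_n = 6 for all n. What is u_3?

111

Build the table forward from the leading diagonal:
D3: 6, 6, 6
D2: 24, 30, 36
D1: 32, 56, 86
u: 23, 55, 111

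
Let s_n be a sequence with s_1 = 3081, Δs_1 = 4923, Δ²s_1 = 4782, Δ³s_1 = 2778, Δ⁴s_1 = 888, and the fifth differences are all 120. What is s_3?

Build the table forward from the leading diagonal:
Fifth differences: 120  120  120
Fourth differences: 888  1008  1128
Third differences: 2778  3666  4674
Second differences: 4782  7560  11226
First differences: 4923  9705  17265
s: 3081  8004  17709

17709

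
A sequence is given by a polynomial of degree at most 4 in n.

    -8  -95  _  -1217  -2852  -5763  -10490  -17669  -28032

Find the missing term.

-414

Using the last 6 terms:
-1635  -2911  -4727  -7179  -10363
-1276  -1816  -2452  -3184
-540  -636  -732
-96  -96
Constant fourth difference = -96.
Extend backward: -540 + 96 = -444;  -1276 + 444 = -832;  -1635 + 832 = -803;  -1217 + 803 = -414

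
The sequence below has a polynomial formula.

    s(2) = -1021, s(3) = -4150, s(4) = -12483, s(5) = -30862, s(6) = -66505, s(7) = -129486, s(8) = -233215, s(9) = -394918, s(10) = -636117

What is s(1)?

-3129, -8333, -18379, -35643, -62981, -103729, -161703, -241199
-5204, -10046, -17264, -27338, -40748, -57974, -79496
-4842, -7218, -10074, -13410, -17226, -21522
-2376, -2856, -3336, -3816, -4296
-480, -480, -480, -480
The fifth differences are constant at -480.
Work back: -2376 + 480 = -1896;  -4842 + 1896 = -2946;  -5204 + 2946 = -2258;  -3129 + 2258 = -871;  -1021 + 871 = -150

-150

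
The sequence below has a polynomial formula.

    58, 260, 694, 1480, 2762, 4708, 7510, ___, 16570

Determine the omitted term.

11384

Using the first 7 terms:
202  434  786  1282  1946  2802
232  352  496  664  856
120  144  168  192
24  24  24
Constant fourth difference = 24.
Extend forward: 192 + 24 = 216;  856 + 216 = 1072;  2802 + 1072 = 3874;  7510 + 3874 = 11384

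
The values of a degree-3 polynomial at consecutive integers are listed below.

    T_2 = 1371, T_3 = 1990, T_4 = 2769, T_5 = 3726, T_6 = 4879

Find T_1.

894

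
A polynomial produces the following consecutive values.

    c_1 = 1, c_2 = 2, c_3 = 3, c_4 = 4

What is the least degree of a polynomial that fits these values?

Δ: 1, 1, 1
The first differences are constant, so the polynomial has degree 1.

1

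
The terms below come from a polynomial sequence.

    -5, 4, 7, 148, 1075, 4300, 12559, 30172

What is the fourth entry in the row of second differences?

2298

Δ: 9, 3, 141, 927, 3225, 8259, 17613
Δ²: -6, 138, 786, 2298, 5034, 9354
Δ³: 144, 648, 1512, 2736, 4320
Δ⁴: 504, 864, 1224, 1584
Δ⁵: 360, 360, 360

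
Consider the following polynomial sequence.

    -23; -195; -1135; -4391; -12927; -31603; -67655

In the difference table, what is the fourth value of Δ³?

-7236

D1: -172, -940, -3256, -8536, -18676, -36052
D2: -768, -2316, -5280, -10140, -17376
D3: -1548, -2964, -4860, -7236
D4: -1416, -1896, -2376
D5: -480, -480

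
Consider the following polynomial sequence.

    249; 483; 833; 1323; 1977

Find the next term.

Δ: 234, 350, 490, 654
Δ²: 116, 140, 164
Δ³: 24, 24
Constant third difference = 24, so extend:
164 + 24 = 188;  654 + 188 = 842;  1977 + 842 = 2819

2819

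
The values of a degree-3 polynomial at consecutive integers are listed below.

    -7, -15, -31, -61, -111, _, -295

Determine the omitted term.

-187

Using the first 5 terms:
-8  -16  -30  -50
-8  -14  -20
-6  -6
Constant third difference = -6.
Extend forward: -20 − 6 = -26;  -50 − 26 = -76;  -111 − 76 = -187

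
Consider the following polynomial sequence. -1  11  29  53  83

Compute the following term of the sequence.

119

Δ: 12  18  24  30
Δ²: 6  6  6
Constant second difference = 6, so extend:
30 + 6 = 36;  83 + 36 = 119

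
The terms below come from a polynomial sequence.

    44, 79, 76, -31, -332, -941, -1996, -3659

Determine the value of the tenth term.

Δ: 35, -3, -107, -301, -609, -1055, -1663
Δ²: -38, -104, -194, -308, -446, -608
Δ³: -66, -90, -114, -138, -162
Δ⁴: -24, -24, -24, -24
Fourth differences constant at -24.
-162 − 24 = -186;  -608 − 186 = -794;  -1663 − 794 = -2457;  -3659 − 2457 = -6116
-186 − 24 = -210;  -794 − 210 = -1004;  -2457 − 1004 = -3461;  -6116 − 3461 = -9577

-9577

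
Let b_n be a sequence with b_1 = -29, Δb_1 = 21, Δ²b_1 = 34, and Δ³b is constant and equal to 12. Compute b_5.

Build the table forward from the leading diagonal:
Third differences: 12, 12, 12, 12, 12
Second differences: 34, 46, 58, 70, 82
First differences: 21, 55, 101, 159, 229
b: -29, -8, 47, 148, 307

307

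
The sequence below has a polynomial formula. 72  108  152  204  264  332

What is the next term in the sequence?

408

36, 44, 52, 60, 68
8, 8, 8, 8
The second differences are constant (8).
68 + 8 = 76;  332 + 76 = 408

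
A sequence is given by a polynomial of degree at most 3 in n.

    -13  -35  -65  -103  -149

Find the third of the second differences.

First differences: -22, -30, -38, -46
Second differences: -8, -8, -8

-8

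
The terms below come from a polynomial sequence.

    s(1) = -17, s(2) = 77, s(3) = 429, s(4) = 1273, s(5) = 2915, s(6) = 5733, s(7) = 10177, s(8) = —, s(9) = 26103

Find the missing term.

16769

Using the first 7 terms:
First differences: 94, 352, 844, 1642, 2818, 4444
Second differences: 258, 492, 798, 1176, 1626
Third differences: 234, 306, 378, 450
Fourth differences: 72, 72, 72
Constant fourth difference = 72.
Extend forward: 450 + 72 = 522;  1626 + 522 = 2148;  4444 + 2148 = 6592;  10177 + 6592 = 16769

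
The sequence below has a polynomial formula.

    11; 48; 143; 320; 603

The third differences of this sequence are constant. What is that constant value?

First differences: 37, 95, 177, 283
Second differences: 58, 82, 106
Third differences: 24, 24

24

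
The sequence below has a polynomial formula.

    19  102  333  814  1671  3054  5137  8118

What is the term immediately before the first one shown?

First differences: 83, 231, 481, 857, 1383, 2083, 2981
Second differences: 148, 250, 376, 526, 700, 898
Third differences: 102, 126, 150, 174, 198
Fourth differences: 24, 24, 24, 24
The fourth differences are constant at 24.
Work back: 102 − 24 = 78;  148 − 78 = 70;  83 − 70 = 13;  19 − 13 = 6

6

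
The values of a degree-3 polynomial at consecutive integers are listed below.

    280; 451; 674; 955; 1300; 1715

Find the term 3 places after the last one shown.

3440

D1: 171  223  281  345  415
D2: 52  58  64  70
D3: 6  6  6
The third differences are constant (6).
70 + 6 = 76;  415 + 76 = 491;  1715 + 491 = 2206
76 + 6 = 82;  491 + 82 = 573;  2206 + 573 = 2779
82 + 6 = 88;  573 + 88 = 661;  2779 + 661 = 3440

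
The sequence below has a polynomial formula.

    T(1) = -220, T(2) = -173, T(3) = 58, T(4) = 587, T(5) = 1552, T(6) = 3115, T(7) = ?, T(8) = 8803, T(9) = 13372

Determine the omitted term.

5462

Using the first 6 terms:
D1: 47, 231, 529, 965, 1563
D2: 184, 298, 436, 598
D3: 114, 138, 162
D4: 24, 24
Constant fourth difference = 24.
Extend forward: 162 + 24 = 186;  598 + 186 = 784;  1563 + 784 = 2347;  3115 + 2347 = 5462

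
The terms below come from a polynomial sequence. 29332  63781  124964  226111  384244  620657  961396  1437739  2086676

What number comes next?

Δ: 34449, 61183, 101147, 158133, 236413, 340739, 476343, 648937
Δ²: 26734, 39964, 56986, 78280, 104326, 135604, 172594
Δ³: 13230, 17022, 21294, 26046, 31278, 36990
Δ⁴: 3792, 4272, 4752, 5232, 5712
Δ⁵: 480, 480, 480, 480
The fifth differences are constant (480).
5712 + 480 = 6192;  36990 + 6192 = 43182;  172594 + 43182 = 215776;  648937 + 215776 = 864713;  2086676 + 864713 = 2951389

2951389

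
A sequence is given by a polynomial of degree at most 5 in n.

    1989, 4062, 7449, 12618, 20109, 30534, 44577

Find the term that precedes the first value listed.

834

Δ: 2073, 3387, 5169, 7491, 10425, 14043
Δ²: 1314, 1782, 2322, 2934, 3618
Δ³: 468, 540, 612, 684
Δ⁴: 72, 72, 72
The fourth differences are constant at 72.
Work back: 468 − 72 = 396;  1314 − 396 = 918;  2073 − 918 = 1155;  1989 − 1155 = 834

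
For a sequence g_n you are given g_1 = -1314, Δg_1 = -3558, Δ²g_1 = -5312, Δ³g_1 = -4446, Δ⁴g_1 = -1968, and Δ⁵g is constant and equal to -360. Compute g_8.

-369822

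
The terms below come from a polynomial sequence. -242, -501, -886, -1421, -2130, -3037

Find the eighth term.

-5541

-259, -385, -535, -709, -907
-126, -150, -174, -198
-24, -24, -24
The third differences are constant (-24).
-198 − 24 = -222;  -907 − 222 = -1129;  -3037 − 1129 = -4166
-222 − 24 = -246;  -1129 − 246 = -1375;  -4166 − 1375 = -5541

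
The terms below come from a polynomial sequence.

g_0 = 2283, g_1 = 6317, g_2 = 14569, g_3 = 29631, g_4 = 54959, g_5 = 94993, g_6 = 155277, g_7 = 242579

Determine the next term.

365011

Δ: 4034 , 8252 , 15062 , 25328 , 40034 , 60284 , 87302
Δ²: 4218 , 6810 , 10266 , 14706 , 20250 , 27018
Δ³: 2592 , 3456 , 4440 , 5544 , 6768
Δ⁴: 864 , 984 , 1104 , 1224
Δ⁵: 120 , 120 , 120
Constant fifth difference = 120, so extend:
1224 + 120 = 1344;  6768 + 1344 = 8112;  27018 + 8112 = 35130;  87302 + 35130 = 122432;  242579 + 122432 = 365011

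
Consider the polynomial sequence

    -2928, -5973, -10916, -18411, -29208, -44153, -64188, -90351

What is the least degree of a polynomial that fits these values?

-3045, -4943, -7495, -10797, -14945, -20035, -26163
-1898, -2552, -3302, -4148, -5090, -6128
-654, -750, -846, -942, -1038
-96, -96, -96, -96
The fourth differences are constant, so the polynomial has degree 4.

4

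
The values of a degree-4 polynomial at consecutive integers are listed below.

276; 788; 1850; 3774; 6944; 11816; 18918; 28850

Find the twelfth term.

Δ: 512 , 1062 , 1924 , 3170 , 4872 , 7102 , 9932
Δ²: 550 , 862 , 1246 , 1702 , 2230 , 2830
Δ³: 312 , 384 , 456 , 528 , 600
Δ⁴: 72 , 72 , 72 , 72
Fourth differences constant at 72.
600 + 72 = 672;  2830 + 672 = 3502;  9932 + 3502 = 13434;  28850 + 13434 = 42284
672 + 72 = 744;  3502 + 744 = 4246;  13434 + 4246 = 17680;  42284 + 17680 = 59964
744 + 72 = 816;  4246 + 816 = 5062;  17680 + 5062 = 22742;  59964 + 22742 = 82706
816 + 72 = 888;  5062 + 888 = 5950;  22742 + 5950 = 28692;  82706 + 28692 = 111398

111398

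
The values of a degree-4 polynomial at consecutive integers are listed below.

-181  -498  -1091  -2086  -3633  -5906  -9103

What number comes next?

-13446

-317  -593  -995  -1547  -2273  -3197
-276  -402  -552  -726  -924
-126  -150  -174  -198
-24  -24  -24
The fourth differences are constant (-24).
-198 − 24 = -222;  -924 − 222 = -1146;  -3197 − 1146 = -4343;  -9103 − 4343 = -13446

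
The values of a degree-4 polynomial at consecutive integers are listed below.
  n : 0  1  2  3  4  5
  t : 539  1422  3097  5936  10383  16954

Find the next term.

26237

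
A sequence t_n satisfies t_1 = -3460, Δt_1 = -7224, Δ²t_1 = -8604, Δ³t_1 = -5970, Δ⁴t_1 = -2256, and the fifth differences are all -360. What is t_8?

Build the table forward from the leading diagonal:
Δ⁵: -360  -360  -360  -360  -360  -360  -360  -360
Δ⁴: -2256  -2616  -2976  -3336  -3696  -4056  -4416  -4776
Δ³: -5970  -8226  -10842  -13818  -17154  -20850  -24906  -29322
Δ²: -8604  -14574  -22800  -33642  -47460  -64614  -85464  -110370
Δ: -7224  -15828  -30402  -53202  -86844  -134304  -198918  -284382
t: -3460  -10684  -26512  -56914  -110116  -196960  -331264  -530182

-530182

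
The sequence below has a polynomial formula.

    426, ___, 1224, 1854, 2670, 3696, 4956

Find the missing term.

756

Using the last 5 terms:
630, 816, 1026, 1260
186, 210, 234
24, 24
Constant third difference = 24.
Extend backward: 186 − 24 = 162;  630 − 162 = 468;  1224 − 468 = 756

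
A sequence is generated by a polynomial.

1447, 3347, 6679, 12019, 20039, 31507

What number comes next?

Δ: 1900, 3332, 5340, 8020, 11468
Δ²: 1432, 2008, 2680, 3448
Δ³: 576, 672, 768
Δ⁴: 96, 96
The fourth differences are constant (96).
768 + 96 = 864;  3448 + 864 = 4312;  11468 + 4312 = 15780;  31507 + 15780 = 47287

47287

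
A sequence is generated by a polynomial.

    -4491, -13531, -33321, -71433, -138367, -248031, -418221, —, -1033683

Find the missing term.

Using the first 7 terms:
First differences: -9040, -19790, -38112, -66934, -109664, -170190
Second differences: -10750, -18322, -28822, -42730, -60526
Third differences: -7572, -10500, -13908, -17796
Fourth differences: -2928, -3408, -3888
Fifth differences: -480, -480
Constant fifth difference = -480.
Extend forward: -3888 − 480 = -4368;  -17796 − 4368 = -22164;  -60526 − 22164 = -82690;  -170190 − 82690 = -252880;  -418221 − 252880 = -671101

-671101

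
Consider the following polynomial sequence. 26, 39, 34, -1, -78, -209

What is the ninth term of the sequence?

Δ: 13, -5, -35, -77, -131
Δ²: -18, -30, -42, -54
Δ³: -12, -12, -12
Third differences constant at -12.
-54 − 12 = -66;  -131 − 66 = -197;  -209 − 197 = -406
-66 − 12 = -78;  -197 − 78 = -275;  -406 − 275 = -681
-78 − 12 = -90;  -275 − 90 = -365;  -681 − 365 = -1046

-1046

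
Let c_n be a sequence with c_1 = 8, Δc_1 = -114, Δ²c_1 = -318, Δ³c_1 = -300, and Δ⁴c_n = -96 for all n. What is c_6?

Build the table forward from the leading diagonal:
Δ⁴: -96, -96, -96, -96, -96, -96
Δ³: -300, -396, -492, -588, -684, -780
Δ²: -318, -618, -1014, -1506, -2094, -2778
Δ: -114, -432, -1050, -2064, -3570, -5664
c: 8, -106, -538, -1588, -3652, -7222

-7222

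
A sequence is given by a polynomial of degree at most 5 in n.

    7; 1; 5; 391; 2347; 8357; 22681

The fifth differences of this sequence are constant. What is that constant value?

480

Δ: -6, 4, 386, 1956, 6010, 14324
Δ²: 10, 382, 1570, 4054, 8314
Δ³: 372, 1188, 2484, 4260
Δ⁴: 816, 1296, 1776
Δ⁵: 480, 480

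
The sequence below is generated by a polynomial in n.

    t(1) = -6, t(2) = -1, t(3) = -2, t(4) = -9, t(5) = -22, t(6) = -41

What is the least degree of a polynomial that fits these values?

First differences: 5, -1, -7, -13, -19
Second differences: -6, -6, -6, -6
The second differences are constant, so the polynomial has degree 2.

2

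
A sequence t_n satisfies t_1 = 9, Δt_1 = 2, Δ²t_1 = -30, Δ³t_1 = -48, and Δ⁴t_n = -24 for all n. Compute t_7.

Build the table forward from the leading diagonal:
D4: -24  -24  -24  -24  -24  -24  -24
D3: -48  -72  -96  -120  -144  -168  -192
D2: -30  -78  -150  -246  -366  -510  -678
D1: 2  -28  -106  -256  -502  -868  -1378
t: 9  11  -17  -123  -379  -881  -1749

-1749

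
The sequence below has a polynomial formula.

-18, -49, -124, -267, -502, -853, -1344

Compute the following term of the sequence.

-1999

First differences: -31, -75, -143, -235, -351, -491
Second differences: -44, -68, -92, -116, -140
Third differences: -24, -24, -24, -24
The third differences are constant (-24).
-140 − 24 = -164;  -491 − 164 = -655;  -1344 − 655 = -1999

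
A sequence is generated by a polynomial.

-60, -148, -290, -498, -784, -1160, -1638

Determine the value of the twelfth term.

-88, -142, -208, -286, -376, -478
-54, -66, -78, -90, -102
-12, -12, -12, -12
The third differences are constant (-12).
-102 − 12 = -114;  -478 − 114 = -592;  -1638 − 592 = -2230
-114 − 12 = -126;  -592 − 126 = -718;  -2230 − 718 = -2948
-126 − 12 = -138;  -718 − 138 = -856;  -2948 − 856 = -3804
-138 − 12 = -150;  -856 − 150 = -1006;  -3804 − 1006 = -4810
-150 − 12 = -162;  -1006 − 162 = -1168;  -4810 − 1168 = -5978

-5978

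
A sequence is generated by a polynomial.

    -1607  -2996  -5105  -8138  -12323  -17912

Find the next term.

D1: -1389, -2109, -3033, -4185, -5589
D2: -720, -924, -1152, -1404
D3: -204, -228, -252
D4: -24, -24
Constant fourth difference = -24, so extend:
-252 − 24 = -276;  -1404 − 276 = -1680;  -5589 − 1680 = -7269;  -17912 − 7269 = -25181

-25181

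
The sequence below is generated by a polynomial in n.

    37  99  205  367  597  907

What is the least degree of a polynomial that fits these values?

3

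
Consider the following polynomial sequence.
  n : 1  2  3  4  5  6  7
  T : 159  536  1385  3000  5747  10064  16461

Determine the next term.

25520

First differences: 377  849  1615  2747  4317  6397
Second differences: 472  766  1132  1570  2080
Third differences: 294  366  438  510
Fourth differences: 72  72  72
Constant fourth difference = 72, so extend:
510 + 72 = 582;  2080 + 582 = 2662;  6397 + 2662 = 9059;  16461 + 9059 = 25520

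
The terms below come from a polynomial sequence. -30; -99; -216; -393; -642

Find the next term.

-975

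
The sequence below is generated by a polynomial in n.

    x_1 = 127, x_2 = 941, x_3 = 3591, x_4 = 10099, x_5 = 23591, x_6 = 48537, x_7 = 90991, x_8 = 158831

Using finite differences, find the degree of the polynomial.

D1: 814, 2650, 6508, 13492, 24946, 42454, 67840
D2: 1836, 3858, 6984, 11454, 17508, 25386
D3: 2022, 3126, 4470, 6054, 7878
D4: 1104, 1344, 1584, 1824
D5: 240, 240, 240
The fifth differences are constant, so the polynomial has degree 5.

5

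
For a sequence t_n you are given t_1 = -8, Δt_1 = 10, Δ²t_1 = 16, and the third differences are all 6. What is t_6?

262

Build the table forward from the leading diagonal:
D3: 6  6  6  6  6  6
D2: 16  22  28  34  40  46
D1: 10  26  48  76  110  150
t: -8  2  28  76  152  262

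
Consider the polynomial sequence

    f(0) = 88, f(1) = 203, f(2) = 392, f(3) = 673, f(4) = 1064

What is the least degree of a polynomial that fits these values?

3

Δ: 115, 189, 281, 391
Δ²: 74, 92, 110
Δ³: 18, 18
The third differences are constant, so the polynomial has degree 3.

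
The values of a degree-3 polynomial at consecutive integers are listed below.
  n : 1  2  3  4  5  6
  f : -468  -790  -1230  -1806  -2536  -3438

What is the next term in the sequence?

-322, -440, -576, -730, -902
-118, -136, -154, -172
-18, -18, -18
Third differences constant at -18.
-172 − 18 = -190;  -902 − 190 = -1092;  -3438 − 1092 = -4530

-4530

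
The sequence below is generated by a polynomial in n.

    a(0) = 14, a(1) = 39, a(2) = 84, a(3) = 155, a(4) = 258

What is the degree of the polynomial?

25, 45, 71, 103
20, 26, 32
6, 6
The third differences are constant, so the polynomial has degree 3.

3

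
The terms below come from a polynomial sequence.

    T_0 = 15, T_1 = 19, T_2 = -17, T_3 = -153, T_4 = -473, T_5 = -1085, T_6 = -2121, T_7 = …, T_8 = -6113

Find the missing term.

-3737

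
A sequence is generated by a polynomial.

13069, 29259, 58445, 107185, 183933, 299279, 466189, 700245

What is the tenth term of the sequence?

1446643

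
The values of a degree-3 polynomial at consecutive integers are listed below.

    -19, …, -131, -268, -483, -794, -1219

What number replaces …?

-54

Using the last 5 terms:
-137, -215, -311, -425
-78, -96, -114
-18, -18
Constant third difference = -18.
Extend backward: -78 + 18 = -60;  -137 + 60 = -77;  -131 + 77 = -54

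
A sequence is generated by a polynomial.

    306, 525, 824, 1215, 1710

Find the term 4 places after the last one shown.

4970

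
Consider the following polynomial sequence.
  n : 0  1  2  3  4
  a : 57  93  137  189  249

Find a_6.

393

First differences: 36 , 44 , 52 , 60
Second differences: 8 , 8 , 8
Second differences constant at 8.
60 + 8 = 68;  249 + 68 = 317
68 + 8 = 76;  317 + 76 = 393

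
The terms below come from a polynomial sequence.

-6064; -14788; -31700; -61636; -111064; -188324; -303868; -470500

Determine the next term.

-703616

-8724 , -16912 , -29936 , -49428 , -77260 , -115544 , -166632
-8188 , -13024 , -19492 , -27832 , -38284 , -51088
-4836 , -6468 , -8340 , -10452 , -12804
-1632 , -1872 , -2112 , -2352
-240 , -240 , -240
Constant fifth difference = -240, so extend:
-2352 − 240 = -2592;  -12804 − 2592 = -15396;  -51088 − 15396 = -66484;  -166632 − 66484 = -233116;  -470500 − 233116 = -703616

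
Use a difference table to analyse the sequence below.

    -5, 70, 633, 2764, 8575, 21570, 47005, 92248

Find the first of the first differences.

75

D1: 75, 563, 2131, 5811, 12995, 25435, 45243
D2: 488, 1568, 3680, 7184, 12440, 19808
D3: 1080, 2112, 3504, 5256, 7368
D4: 1032, 1392, 1752, 2112
D5: 360, 360, 360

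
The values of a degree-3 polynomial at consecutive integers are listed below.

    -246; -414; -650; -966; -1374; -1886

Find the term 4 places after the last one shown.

Δ: -168  -236  -316  -408  -512
Δ²: -68  -80  -92  -104
Δ³: -12  -12  -12
The third differences are constant (-12).
-104 − 12 = -116;  -512 − 116 = -628;  -1886 − 628 = -2514
-116 − 12 = -128;  -628 − 128 = -756;  -2514 − 756 = -3270
-128 − 12 = -140;  -756 − 140 = -896;  -3270 − 896 = -4166
-140 − 12 = -152;  -896 − 152 = -1048;  -4166 − 1048 = -5214

-5214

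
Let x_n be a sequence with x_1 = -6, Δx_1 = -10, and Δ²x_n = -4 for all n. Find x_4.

Build the table forward from the leading diagonal:
Δ²: -4  -4  -4  -4
Δ: -10  -14  -18  -22
x: -6  -16  -30  -48

-48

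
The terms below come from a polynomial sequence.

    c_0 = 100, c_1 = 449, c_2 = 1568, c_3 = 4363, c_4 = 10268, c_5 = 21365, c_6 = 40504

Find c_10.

288080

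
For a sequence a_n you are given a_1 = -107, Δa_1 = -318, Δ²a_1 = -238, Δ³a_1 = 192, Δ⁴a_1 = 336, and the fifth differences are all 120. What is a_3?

-981

Build the table forward from the leading diagonal:
Fifth differences: 120, 120, 120
Fourth differences: 336, 456, 576
Third differences: 192, 528, 984
Second differences: -238, -46, 482
First differences: -318, -556, -602
a: -107, -425, -981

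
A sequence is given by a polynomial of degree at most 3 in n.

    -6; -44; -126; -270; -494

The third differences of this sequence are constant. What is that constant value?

Δ: -38, -82, -144, -224
Δ²: -44, -62, -80
Δ³: -18, -18

-18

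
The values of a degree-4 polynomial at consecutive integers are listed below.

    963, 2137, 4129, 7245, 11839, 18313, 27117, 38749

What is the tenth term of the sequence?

72729

1174, 1992, 3116, 4594, 6474, 8804, 11632
818, 1124, 1478, 1880, 2330, 2828
306, 354, 402, 450, 498
48, 48, 48, 48
Constant fourth difference = 48, so extend:
498 + 48 = 546;  2828 + 546 = 3374;  11632 + 3374 = 15006;  38749 + 15006 = 53755
546 + 48 = 594;  3374 + 594 = 3968;  15006 + 3968 = 18974;  53755 + 18974 = 72729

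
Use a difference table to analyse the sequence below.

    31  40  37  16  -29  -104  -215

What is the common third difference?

-6

Δ: 9, -3, -21, -45, -75, -111
Δ²: -12, -18, -24, -30, -36
Δ³: -6, -6, -6, -6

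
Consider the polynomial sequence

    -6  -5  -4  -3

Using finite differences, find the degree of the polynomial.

First differences: 1, 1, 1
The first differences are constant, so the polynomial has degree 1.

1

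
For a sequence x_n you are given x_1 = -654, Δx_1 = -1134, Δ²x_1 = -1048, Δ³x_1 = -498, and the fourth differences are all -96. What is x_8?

-51390

Build the table forward from the leading diagonal:
D4: -96  -96  -96  -96  -96  -96  -96  -96
D3: -498  -594  -690  -786  -882  -978  -1074  -1170
D2: -1048  -1546  -2140  -2830  -3616  -4498  -5476  -6550
D1: -1134  -2182  -3728  -5868  -8698  -12314  -16812  -22288
x: -654  -1788  -3970  -7698  -13566  -22264  -34578  -51390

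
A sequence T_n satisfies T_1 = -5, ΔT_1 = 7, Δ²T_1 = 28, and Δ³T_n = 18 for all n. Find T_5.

263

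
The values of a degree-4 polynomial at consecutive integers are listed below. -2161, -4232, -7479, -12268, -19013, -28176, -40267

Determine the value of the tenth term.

First differences: -2071, -3247, -4789, -6745, -9163, -12091
Second differences: -1176, -1542, -1956, -2418, -2928
Third differences: -366, -414, -462, -510
Fourth differences: -48, -48, -48
Constant fourth difference = -48, so extend:
-510 − 48 = -558;  -2928 − 558 = -3486;  -12091 − 3486 = -15577;  -40267 − 15577 = -55844
-558 − 48 = -606;  -3486 − 606 = -4092;  -15577 − 4092 = -19669;  -55844 − 19669 = -75513
-606 − 48 = -654;  -4092 − 654 = -4746;  -19669 − 4746 = -24415;  -75513 − 24415 = -99928

-99928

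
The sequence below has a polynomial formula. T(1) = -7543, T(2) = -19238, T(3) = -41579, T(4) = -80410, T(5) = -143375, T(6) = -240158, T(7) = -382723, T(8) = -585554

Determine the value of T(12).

-2390858

First differences: -11695  -22341  -38831  -62965  -96783  -142565  -202831
Second differences: -10646  -16490  -24134  -33818  -45782  -60266
Third differences: -5844  -7644  -9684  -11964  -14484
Fourth differences: -1800  -2040  -2280  -2520
Fifth differences: -240  -240  -240
Fifth differences constant at -240.
-2520 − 240 = -2760;  -14484 − 2760 = -17244;  -60266 − 17244 = -77510;  -202831 − 77510 = -280341;  -585554 − 280341 = -865895
-2760 − 240 = -3000;  -17244 − 3000 = -20244;  -77510 − 20244 = -97754;  -280341 − 97754 = -378095;  -865895 − 378095 = -1243990
-3000 − 240 = -3240;  -20244 − 3240 = -23484;  -97754 − 23484 = -121238;  -378095 − 121238 = -499333;  -1243990 − 499333 = -1743323
-3240 − 240 = -3480;  -23484 − 3480 = -26964;  -121238 − 26964 = -148202;  -499333 − 148202 = -647535;  -1743323 − 647535 = -2390858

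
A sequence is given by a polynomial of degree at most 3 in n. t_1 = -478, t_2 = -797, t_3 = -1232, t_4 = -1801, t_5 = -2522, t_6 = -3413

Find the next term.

-4492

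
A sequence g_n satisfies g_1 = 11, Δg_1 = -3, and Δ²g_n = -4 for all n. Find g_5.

Build the table forward from the leading diagonal:
D2: -4, -4, -4, -4, -4
D1: -3, -7, -11, -15, -19
g: 11, 8, 1, -10, -25

-25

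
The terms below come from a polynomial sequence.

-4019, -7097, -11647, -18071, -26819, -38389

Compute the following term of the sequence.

-3078  -4550  -6424  -8748  -11570
-1472  -1874  -2324  -2822
-402  -450  -498
-48  -48
Fourth differences constant at -48.
-498 − 48 = -546;  -2822 − 546 = -3368;  -11570 − 3368 = -14938;  -38389 − 14938 = -53327

-53327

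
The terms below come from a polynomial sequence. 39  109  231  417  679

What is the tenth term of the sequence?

3549

D1: 70 , 122 , 186 , 262
D2: 52 , 64 , 76
D3: 12 , 12
Third differences constant at 12.
76 + 12 = 88;  262 + 88 = 350;  679 + 350 = 1029
88 + 12 = 100;  350 + 100 = 450;  1029 + 450 = 1479
100 + 12 = 112;  450 + 112 = 562;  1479 + 562 = 2041
112 + 12 = 124;  562 + 124 = 686;  2041 + 686 = 2727
124 + 12 = 136;  686 + 136 = 822;  2727 + 822 = 3549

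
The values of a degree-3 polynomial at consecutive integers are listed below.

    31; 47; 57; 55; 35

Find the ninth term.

-345

D1: 16  10  -2  -20
D2: -6  -12  -18
D3: -6  -6
The third differences are constant (-6).
-18 − 6 = -24;  -20 − 24 = -44;  35 − 44 = -9
-24 − 6 = -30;  -44 − 30 = -74;  -9 − 74 = -83
-30 − 6 = -36;  -74 − 36 = -110;  -83 − 110 = -193
-36 − 6 = -42;  -110 − 42 = -152;  -193 − 152 = -345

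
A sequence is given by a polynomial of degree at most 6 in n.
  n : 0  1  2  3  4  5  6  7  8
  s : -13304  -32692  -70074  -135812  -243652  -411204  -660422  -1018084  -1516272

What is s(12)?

-5768444

First differences: -19388  -37382  -65738  -107840  -167552  -249218  -357662  -498188
Second differences: -17994  -28356  -42102  -59712  -81666  -108444  -140526
Third differences: -10362  -13746  -17610  -21954  -26778  -32082
Fourth differences: -3384  -3864  -4344  -4824  -5304
Fifth differences: -480  -480  -480  -480
The fifth differences are constant (-480).
-5304 − 480 = -5784;  -32082 − 5784 = -37866;  -140526 − 37866 = -178392;  -498188 − 178392 = -676580;  -1516272 − 676580 = -2192852
-5784 − 480 = -6264;  -37866 − 6264 = -44130;  -178392 − 44130 = -222522;  -676580 − 222522 = -899102;  -2192852 − 899102 = -3091954
-6264 − 480 = -6744;  -44130 − 6744 = -50874;  -222522 − 50874 = -273396;  -899102 − 273396 = -1172498;  -3091954 − 1172498 = -4264452
-6744 − 480 = -7224;  -50874 − 7224 = -58098;  -273396 − 58098 = -331494;  -1172498 − 331494 = -1503992;  -4264452 − 1503992 = -5768444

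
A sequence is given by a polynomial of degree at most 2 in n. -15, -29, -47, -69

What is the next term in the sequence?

First differences: -14  -18  -22
Second differences: -4  -4
The second differences are constant (-4).
-22 − 4 = -26;  -69 − 26 = -95

-95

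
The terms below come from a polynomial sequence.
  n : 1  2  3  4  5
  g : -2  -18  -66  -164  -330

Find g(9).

-16, -48, -98, -166
-32, -50, -68
-18, -18
The third differences are constant (-18).
-68 − 18 = -86;  -166 − 86 = -252;  -330 − 252 = -582
-86 − 18 = -104;  -252 − 104 = -356;  -582 − 356 = -938
-104 − 18 = -122;  -356 − 122 = -478;  -938 − 478 = -1416
-122 − 18 = -140;  -478 − 140 = -618;  -1416 − 618 = -2034

-2034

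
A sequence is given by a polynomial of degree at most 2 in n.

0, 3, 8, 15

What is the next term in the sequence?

24

First differences: 3, 5, 7
Second differences: 2, 2
The second differences are constant (2).
7 + 2 = 9;  15 + 9 = 24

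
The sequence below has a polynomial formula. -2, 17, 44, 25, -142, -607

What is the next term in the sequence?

-1568

Δ: 19, 27, -19, -167, -465
Δ²: 8, -46, -148, -298
Δ³: -54, -102, -150
Δ⁴: -48, -48
The fourth differences are constant (-48).
-150 − 48 = -198;  -298 − 198 = -496;  -465 − 496 = -961;  -607 − 961 = -1568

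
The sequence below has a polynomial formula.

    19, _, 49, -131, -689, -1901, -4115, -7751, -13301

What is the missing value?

55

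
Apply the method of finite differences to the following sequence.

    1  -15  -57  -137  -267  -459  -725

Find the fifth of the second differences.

-74

First differences: -16, -42, -80, -130, -192, -266
Second differences: -26, -38, -50, -62, -74
Third differences: -12, -12, -12, -12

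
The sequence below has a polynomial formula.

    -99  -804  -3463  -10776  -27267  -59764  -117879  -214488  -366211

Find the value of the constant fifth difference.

First differences: -705, -2659, -7313, -16491, -32497, -58115, -96609, -151723
Second differences: -1954, -4654, -9178, -16006, -25618, -38494, -55114
Third differences: -2700, -4524, -6828, -9612, -12876, -16620
Fourth differences: -1824, -2304, -2784, -3264, -3744
Fifth differences: -480, -480, -480, -480

-480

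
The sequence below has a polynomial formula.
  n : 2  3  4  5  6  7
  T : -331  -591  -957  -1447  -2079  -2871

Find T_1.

-159

First differences: -260, -366, -490, -632, -792
Second differences: -106, -124, -142, -160
Third differences: -18, -18, -18
The third differences are constant at -18.
Work back: -106 + 18 = -88;  -260 + 88 = -172;  -331 + 172 = -159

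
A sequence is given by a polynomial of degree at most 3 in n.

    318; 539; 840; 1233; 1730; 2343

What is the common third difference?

Δ: 221, 301, 393, 497, 613
Δ²: 80, 92, 104, 116
Δ³: 12, 12, 12

12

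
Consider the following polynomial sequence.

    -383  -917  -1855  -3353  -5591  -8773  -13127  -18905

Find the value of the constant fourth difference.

-24

Δ: -534, -938, -1498, -2238, -3182, -4354, -5778
Δ²: -404, -560, -740, -944, -1172, -1424
Δ³: -156, -180, -204, -228, -252
Δ⁴: -24, -24, -24, -24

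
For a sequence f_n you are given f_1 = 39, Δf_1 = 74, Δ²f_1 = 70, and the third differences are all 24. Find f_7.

Build the table forward from the leading diagonal:
Δ³: 24, 24, 24, 24, 24, 24, 24
Δ²: 70, 94, 118, 142, 166, 190, 214
Δ: 74, 144, 238, 356, 498, 664, 854
f: 39, 113, 257, 495, 851, 1349, 2013

2013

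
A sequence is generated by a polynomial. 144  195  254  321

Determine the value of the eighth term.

First differences: 51  59  67
Second differences: 8  8
Constant second difference = 8, so extend:
67 + 8 = 75;  321 + 75 = 396
75 + 8 = 83;  396 + 83 = 479
83 + 8 = 91;  479 + 91 = 570
91 + 8 = 99;  570 + 99 = 669

669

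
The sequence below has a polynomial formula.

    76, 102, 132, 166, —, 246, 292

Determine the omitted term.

204

Using the first 4 terms:
26, 30, 34
4, 4
Constant second difference = 4.
Extend forward: 34 + 4 = 38;  166 + 38 = 204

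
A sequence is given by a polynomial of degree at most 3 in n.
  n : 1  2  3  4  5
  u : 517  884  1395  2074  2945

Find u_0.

367  511  679  871
144  168  192
24  24
The third differences are constant at 24.
Work back: 144 − 24 = 120;  367 − 120 = 247;  517 − 247 = 270

270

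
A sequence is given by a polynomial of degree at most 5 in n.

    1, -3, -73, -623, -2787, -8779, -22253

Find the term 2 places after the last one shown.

-95623

Δ: -4, -70, -550, -2164, -5992, -13474
Δ²: -66, -480, -1614, -3828, -7482
Δ³: -414, -1134, -2214, -3654
Δ⁴: -720, -1080, -1440
Δ⁵: -360, -360
The fifth differences are constant (-360).
-1440 − 360 = -1800;  -3654 − 1800 = -5454;  -7482 − 5454 = -12936;  -13474 − 12936 = -26410;  -22253 − 26410 = -48663
-1800 − 360 = -2160;  -5454 − 2160 = -7614;  -12936 − 7614 = -20550;  -26410 − 20550 = -46960;  -48663 − 46960 = -95623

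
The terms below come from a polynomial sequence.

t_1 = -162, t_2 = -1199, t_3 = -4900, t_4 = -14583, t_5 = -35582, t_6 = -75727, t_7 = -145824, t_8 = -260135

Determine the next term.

Δ: -1037, -3701, -9683, -20999, -40145, -70097, -114311
Δ²: -2664, -5982, -11316, -19146, -29952, -44214
Δ³: -3318, -5334, -7830, -10806, -14262
Δ⁴: -2016, -2496, -2976, -3456
Δ⁵: -480, -480, -480
Fifth differences constant at -480.
-3456 − 480 = -3936;  -14262 − 3936 = -18198;  -44214 − 18198 = -62412;  -114311 − 62412 = -176723;  -260135 − 176723 = -436858

-436858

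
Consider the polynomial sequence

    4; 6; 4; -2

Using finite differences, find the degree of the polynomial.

Δ: 2, -2, -6
Δ²: -4, -4
The second differences are constant, so the polynomial has degree 2.

2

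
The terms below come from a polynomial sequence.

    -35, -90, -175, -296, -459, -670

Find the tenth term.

First differences: -55  -85  -121  -163  -211
Second differences: -30  -36  -42  -48
Third differences: -6  -6  -6
The third differences are constant (-6).
-48 − 6 = -54;  -211 − 54 = -265;  -670 − 265 = -935
-54 − 6 = -60;  -265 − 60 = -325;  -935 − 325 = -1260
-60 − 6 = -66;  -325 − 66 = -391;  -1260 − 391 = -1651
-66 − 6 = -72;  -391 − 72 = -463;  -1651 − 463 = -2114

-2114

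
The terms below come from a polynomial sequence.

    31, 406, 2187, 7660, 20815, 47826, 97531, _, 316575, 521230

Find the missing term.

181912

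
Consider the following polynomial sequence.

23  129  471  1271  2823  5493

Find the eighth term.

16011

106, 342, 800, 1552, 2670
236, 458, 752, 1118
222, 294, 366
72, 72
Fourth differences constant at 72.
366 + 72 = 438;  1118 + 438 = 1556;  2670 + 1556 = 4226;  5493 + 4226 = 9719
438 + 72 = 510;  1556 + 510 = 2066;  4226 + 2066 = 6292;  9719 + 6292 = 16011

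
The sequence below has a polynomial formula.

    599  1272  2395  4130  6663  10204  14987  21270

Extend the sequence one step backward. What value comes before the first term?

238

D1: 673, 1123, 1735, 2533, 3541, 4783, 6283
D2: 450, 612, 798, 1008, 1242, 1500
D3: 162, 186, 210, 234, 258
D4: 24, 24, 24, 24
The fourth differences are constant at 24.
Work back: 162 − 24 = 138;  450 − 138 = 312;  673 − 312 = 361;  599 − 361 = 238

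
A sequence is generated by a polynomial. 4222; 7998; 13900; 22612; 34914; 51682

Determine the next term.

73888

D1: 3776 , 5902 , 8712 , 12302 , 16768
D2: 2126 , 2810 , 3590 , 4466
D3: 684 , 780 , 876
D4: 96 , 96
Constant fourth difference = 96, so extend:
876 + 96 = 972;  4466 + 972 = 5438;  16768 + 5438 = 22206;  51682 + 22206 = 73888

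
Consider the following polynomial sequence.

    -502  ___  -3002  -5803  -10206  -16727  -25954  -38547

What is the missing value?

-1359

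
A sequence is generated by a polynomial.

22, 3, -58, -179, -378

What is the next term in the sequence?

-19, -61, -121, -199
-42, -60, -78
-18, -18
Constant third difference = -18, so extend:
-78 − 18 = -96;  -199 − 96 = -295;  -378 − 295 = -673

-673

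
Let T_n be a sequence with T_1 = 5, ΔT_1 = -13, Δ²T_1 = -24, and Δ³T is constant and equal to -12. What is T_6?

-420

Build the table forward from the leading diagonal:
Δ³: -12  -12  -12  -12  -12  -12
Δ²: -24  -36  -48  -60  -72  -84
Δ: -13  -37  -73  -121  -181  -253
T: 5  -8  -45  -118  -239  -420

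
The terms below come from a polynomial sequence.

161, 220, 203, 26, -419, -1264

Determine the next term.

Δ: 59  -17  -177  -445  -845
Δ²: -76  -160  -268  -400
Δ³: -84  -108  -132
Δ⁴: -24  -24
Constant fourth difference = -24, so extend:
-132 − 24 = -156;  -400 − 156 = -556;  -845 − 556 = -1401;  -1264 − 1401 = -2665

-2665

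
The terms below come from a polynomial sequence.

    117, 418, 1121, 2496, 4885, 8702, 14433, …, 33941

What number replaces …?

Using the first 7 terms:
First differences: 301  703  1375  2389  3817  5731
Second differences: 402  672  1014  1428  1914
Third differences: 270  342  414  486
Fourth differences: 72  72  72
Constant fourth difference = 72.
Extend forward: 486 + 72 = 558;  1914 + 558 = 2472;  5731 + 2472 = 8203;  14433 + 8203 = 22636

22636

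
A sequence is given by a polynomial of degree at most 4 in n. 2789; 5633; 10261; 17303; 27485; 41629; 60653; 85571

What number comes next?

First differences: 2844  4628  7042  10182  14144  19024  24918
Second differences: 1784  2414  3140  3962  4880  5894
Third differences: 630  726  822  918  1014
Fourth differences: 96  96  96  96
The fourth differences are constant (96).
1014 + 96 = 1110;  5894 + 1110 = 7004;  24918 + 7004 = 31922;  85571 + 31922 = 117493

117493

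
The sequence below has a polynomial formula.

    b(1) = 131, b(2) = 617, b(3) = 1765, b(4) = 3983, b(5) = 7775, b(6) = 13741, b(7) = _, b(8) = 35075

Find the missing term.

22577

Using the first 6 terms:
Δ: 486, 1148, 2218, 3792, 5966
Δ²: 662, 1070, 1574, 2174
Δ³: 408, 504, 600
Δ⁴: 96, 96
Constant fourth difference = 96.
Extend forward: 600 + 96 = 696;  2174 + 696 = 2870;  5966 + 2870 = 8836;  13741 + 8836 = 22577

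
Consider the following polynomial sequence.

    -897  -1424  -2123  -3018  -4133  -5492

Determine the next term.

-7119

-527, -699, -895, -1115, -1359
-172, -196, -220, -244
-24, -24, -24
Third differences constant at -24.
-244 − 24 = -268;  -1359 − 268 = -1627;  -5492 − 1627 = -7119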